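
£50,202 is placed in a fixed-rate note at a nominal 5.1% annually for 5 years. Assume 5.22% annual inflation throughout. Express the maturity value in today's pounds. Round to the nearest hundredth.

Nominal value at maturity: £50,202 × (1 + 5.1%)^5 ≈ £64,377.57.
Price-level factor over 5 years: (1 + 5.22%)^5 ≈ 1.2897082778.
Dividing the nominal maturity value by the price-level factor gives the value in today's money.

£49,916.38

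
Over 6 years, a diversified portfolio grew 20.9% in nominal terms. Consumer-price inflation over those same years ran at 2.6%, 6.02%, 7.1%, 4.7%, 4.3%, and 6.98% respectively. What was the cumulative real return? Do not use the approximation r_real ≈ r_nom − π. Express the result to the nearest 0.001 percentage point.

-11.168%

Cumulative inflation factor: 1.026 × 1.0602 × 1.071 × 1.047 × 1.043 × 1.0698 ≈ 1.36100.
Nominal growth factor: 1.20900. Real growth factor = 1.20900 / 1.36100 ≈ 0.88832.
Total real return ≈ -11.1683%.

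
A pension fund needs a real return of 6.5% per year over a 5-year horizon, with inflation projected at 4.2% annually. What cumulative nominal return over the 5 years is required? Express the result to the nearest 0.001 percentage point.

Required annual nominal rate: (1+6.5%)(1+4.2%) − 1 = 10.973%.
Cumulative over 5 years: (1 + 0.10973)^5 − 1 ≈ 0.68301.

68.301%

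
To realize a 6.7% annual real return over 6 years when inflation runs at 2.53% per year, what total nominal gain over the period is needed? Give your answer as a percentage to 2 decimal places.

71.43%

Required annual nominal rate: (1+6.7%)(1+2.53%) − 1 = 9.39951%.
Cumulative over 6 years: (1 + 0.0939951)^6 − 1 ≈ 0.71432.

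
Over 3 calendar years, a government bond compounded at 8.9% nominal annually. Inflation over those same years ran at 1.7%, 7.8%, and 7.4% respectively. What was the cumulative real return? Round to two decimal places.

Cumulative inflation factor: 1.017 × 1.078 × 1.074 ≈ 1.17745.
Nominal growth factor: 1.29147. Real growth factor = 1.29147 / 1.17745 ≈ 1.09683.
Total real return ≈ 9.6831%.

9.68%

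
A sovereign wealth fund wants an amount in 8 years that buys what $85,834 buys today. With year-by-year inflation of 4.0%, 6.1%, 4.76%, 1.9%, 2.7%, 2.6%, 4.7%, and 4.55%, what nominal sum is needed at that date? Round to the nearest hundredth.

$116,618.18

Cumulative price-level factor: 1.040 × 1.061 × 1.0476 × 1.019 × 1.027 × 1.026 × 1.047 × 1.0455 ≈ 1.3586478947.
The nominal amount required is $85,834 scaled up by that factor.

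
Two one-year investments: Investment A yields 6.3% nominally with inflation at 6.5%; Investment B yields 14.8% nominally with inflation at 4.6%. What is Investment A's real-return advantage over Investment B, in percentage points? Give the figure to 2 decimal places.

-9.94

Investment A real return: 1.063/1.065 − 1 = -0.188%.
Investment B real return: 1.148/1.046 − 1 = 9.751%.
Difference: -0.188 − 9.751 = -9.939 pp.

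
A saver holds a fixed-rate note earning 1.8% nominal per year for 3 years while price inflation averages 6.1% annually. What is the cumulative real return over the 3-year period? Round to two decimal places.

The annual real rate is (1+1.8%)/(1+6.1%) − 1 = -4.0528%.
Compounded over 3 years: (1 + -0.040528)^3 − 1 ≈ -0.11672.

-11.67%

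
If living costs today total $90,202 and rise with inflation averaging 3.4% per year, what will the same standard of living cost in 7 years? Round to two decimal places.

Cumulative price-level factor: (1+3.4%)^7 ≈ 1.2636993768.
The nominal amount required is $90,202 scaled up by that factor.

$113,988.21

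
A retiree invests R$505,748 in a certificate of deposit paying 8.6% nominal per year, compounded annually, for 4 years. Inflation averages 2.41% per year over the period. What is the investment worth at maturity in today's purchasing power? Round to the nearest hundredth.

Nominal value at maturity: R$505,748 × (1 + 8.6%)^4 ≈ R$703,482.79.
Price-level factor over 4 years: (1 + 2.41%)^4 ≈ 1.0999411874.
The maturity value deflated by that factor is the answer in today's purchasing power.

R$639,564.00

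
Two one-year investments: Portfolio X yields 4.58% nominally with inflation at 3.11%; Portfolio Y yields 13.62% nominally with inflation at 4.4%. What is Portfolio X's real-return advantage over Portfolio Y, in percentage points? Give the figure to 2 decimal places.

Portfolio X real return: 1.0458/1.0311 − 1 = 1.426%.
Portfolio Y real return: 1.1362/1.044 − 1 = 8.831%.
Difference: 1.426 − 8.831 = -7.405 pp.

-7.41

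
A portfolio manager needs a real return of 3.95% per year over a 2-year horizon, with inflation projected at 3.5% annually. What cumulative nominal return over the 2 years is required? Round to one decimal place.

Required annual nominal rate: (1+3.95%)(1+3.5%) − 1 = 7.58825%.
Cumulative over 2 years: (1 + 0.0758825)^2 − 1 ≈ 0.15752.

15.8%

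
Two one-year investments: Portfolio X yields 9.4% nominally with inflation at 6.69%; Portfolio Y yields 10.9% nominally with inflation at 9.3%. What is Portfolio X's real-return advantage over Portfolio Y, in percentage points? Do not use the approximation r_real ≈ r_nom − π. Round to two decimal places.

1.08

Portfolio X real return: 1.094/1.0669 − 1 = 2.540%.
Portfolio Y real return: 1.109/1.093 − 1 = 1.464%.
Difference: 2.540 − 1.464 = 1.076 pp.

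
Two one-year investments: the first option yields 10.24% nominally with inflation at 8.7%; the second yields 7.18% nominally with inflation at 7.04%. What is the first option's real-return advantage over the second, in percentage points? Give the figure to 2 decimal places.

The first option real return: 1.1024/1.087 − 1 = 1.417%.
The second real return: 1.0718/1.0704 − 1 = 0.131%.
Difference: 1.417 − 0.131 = 1.286 pp.

1.29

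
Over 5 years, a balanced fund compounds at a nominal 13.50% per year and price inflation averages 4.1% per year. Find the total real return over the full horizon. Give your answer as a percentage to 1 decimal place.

54.1%

The annual real rate is (1+13.50%)/(1+4.1%) − 1 = 9.0298%.
Compounded over 5 years: (1 + 0.090298)^5 − 1 ≈ 0.54073.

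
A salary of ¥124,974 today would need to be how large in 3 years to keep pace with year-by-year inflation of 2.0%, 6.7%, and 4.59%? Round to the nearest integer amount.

Cumulative price-level factor: 1.020 × 1.067 × 1.0459 = 1.138294806.
The nominal amount required is ¥124,974 scaled up by that factor.

¥142,257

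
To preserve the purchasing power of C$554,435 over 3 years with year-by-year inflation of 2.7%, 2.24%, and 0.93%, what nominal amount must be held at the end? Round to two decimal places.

C$587,573.49

Cumulative price-level factor: 1.027 × 1.0224 × 1.0093 ≈ 1.0597698446.
Multiplying C$554,435 by the price-level factor gives the future nominal sum.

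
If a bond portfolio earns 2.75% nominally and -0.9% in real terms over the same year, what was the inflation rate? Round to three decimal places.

3.683%

From (1+r_nom) = (1+r_real)(1+π), we get 1+π = (1 + 2.75%)/(1 − 0.9%) = 1.0275/0.991 ≈ 1.03683.
So π ≈ 3.6831%.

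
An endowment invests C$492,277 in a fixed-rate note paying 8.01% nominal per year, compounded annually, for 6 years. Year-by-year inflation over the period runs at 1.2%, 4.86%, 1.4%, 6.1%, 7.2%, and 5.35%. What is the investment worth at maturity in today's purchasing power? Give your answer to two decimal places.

C$606,206.11

Nominal value at maturity: C$492,277 × (1 + 8.01%)^6 ≈ C$781,615.82.
Price-level factor over 6 years: 1.012 × 1.0486 × 1.014 × 1.061 × 1.072 × 1.0535 ≈ 1.2893565477.
Dividing the nominal maturity value by the price-level factor gives the value in today's money.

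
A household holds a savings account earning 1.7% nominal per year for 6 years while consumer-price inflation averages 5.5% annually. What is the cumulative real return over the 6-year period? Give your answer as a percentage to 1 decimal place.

-19.8%

The annual real rate is (1+1.7%)/(1+5.5%) − 1 = -3.6019%.
Compounded over 6 years: (1 + -0.036019)^6 − 1 ≈ -0.19756.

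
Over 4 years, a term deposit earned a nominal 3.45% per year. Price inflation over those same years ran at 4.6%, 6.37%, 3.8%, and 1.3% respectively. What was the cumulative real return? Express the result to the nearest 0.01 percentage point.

-2.10%

Cumulative inflation factor: 1.046 × 1.0637 × 1.038 × 1.013 ≈ 1.16992.
Nominal growth factor: 1.14531. Real growth factor = 1.14531 / 1.16992 ≈ 0.97896.
Total real return ≈ -2.1041%.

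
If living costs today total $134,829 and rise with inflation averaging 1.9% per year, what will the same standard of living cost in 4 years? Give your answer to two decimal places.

$145,371.76

Cumulative price-level factor: (1+1.9%)^4 ≈ 1.0781935663.
Multiplying $134,829 by the price-level factor gives the future nominal sum.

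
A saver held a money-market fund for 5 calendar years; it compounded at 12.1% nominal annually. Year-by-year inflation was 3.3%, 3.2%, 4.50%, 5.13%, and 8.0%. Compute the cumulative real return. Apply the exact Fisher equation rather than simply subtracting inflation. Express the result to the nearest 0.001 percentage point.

39.953%

Cumulative inflation factor: 1.033 × 1.032 × 1.0450 × 1.0513 × 1.080 ≈ 1.26487.
Nominal growth factor: 1.77022. Real growth factor = 1.77022 / 1.26487 ≈ 1.39953.
Total real return ≈ 39.9527%.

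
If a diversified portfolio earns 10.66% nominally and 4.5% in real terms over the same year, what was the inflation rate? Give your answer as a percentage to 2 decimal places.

5.89%

From (1+r_nom) = (1+r_real)(1+π), we get 1+π = (1 + 10.66%)/(1 + 4.5%) = 1.1066/1.045 ≈ 1.05895.
So π ≈ 5.8947%.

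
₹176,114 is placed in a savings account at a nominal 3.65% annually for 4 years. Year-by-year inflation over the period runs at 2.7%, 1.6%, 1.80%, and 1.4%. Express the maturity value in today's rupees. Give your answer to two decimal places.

₹188,721.43

Nominal value at maturity: ₹176,114 × (1 + 3.65%)^4 ≈ ₹203,268.98.
Price-level factor over 4 years: 1.027 × 1.016 × 1.0180 × 1.014 ≈ 1.0770847689.
The maturity value deflated by that factor is the answer in today's purchasing power.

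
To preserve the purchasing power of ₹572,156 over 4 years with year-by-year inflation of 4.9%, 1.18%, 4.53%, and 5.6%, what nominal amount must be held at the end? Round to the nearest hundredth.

Cumulative price-level factor: 1.049 × 1.0118 × 1.0453 × 1.056 ≈ 1.1715883159.
Multiplying ₹572,156 by the price-level factor gives the future nominal sum.

₹670,331.28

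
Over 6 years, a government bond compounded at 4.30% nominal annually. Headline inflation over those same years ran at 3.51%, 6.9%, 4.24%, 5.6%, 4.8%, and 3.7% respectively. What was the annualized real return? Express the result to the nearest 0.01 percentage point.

Cumulative inflation factor: 1.0351 × 1.069 × 1.0424 × 1.056 × 1.048 × 1.037 ≈ 1.32373.
Nominal growth factor: 1.28738. Real growth factor = 1.28738 / 1.32373 ≈ 0.97254.
Annualized: 0.97254^(1/6) − 1 ≈ -0.00463.

-0.46%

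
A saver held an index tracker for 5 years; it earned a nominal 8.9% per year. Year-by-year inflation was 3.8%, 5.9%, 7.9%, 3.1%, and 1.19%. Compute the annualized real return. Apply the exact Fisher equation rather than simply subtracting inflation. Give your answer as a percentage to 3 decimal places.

Cumulative inflation factor: 1.038 × 1.059 × 1.079 × 1.031 × 1.0119 ≈ 1.23740.
Nominal growth factor: 1.53158. Real growth factor = 1.53158 / 1.23740 ≈ 1.23774.
Annualized: 1.23774^(1/5) − 1 ≈ 0.04358.

4.358%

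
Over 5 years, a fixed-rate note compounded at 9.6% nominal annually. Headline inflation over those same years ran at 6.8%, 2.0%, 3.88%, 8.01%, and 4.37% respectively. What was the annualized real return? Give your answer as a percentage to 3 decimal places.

4.391%

Cumulative inflation factor: 1.068 × 1.020 × 1.0388 × 1.0801 × 1.0437 ≈ 1.27568.
Nominal growth factor: 1.58144. Real growth factor = 1.58144 / 1.27568 ≈ 1.23968.
Annualized: 1.23968^(1/5) − 1 ≈ 0.04391.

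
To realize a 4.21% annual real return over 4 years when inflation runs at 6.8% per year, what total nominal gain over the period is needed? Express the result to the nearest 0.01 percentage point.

Required annual nominal rate: (1+4.21%)(1+6.8%) − 1 = 11.29628%.
Cumulative over 4 years: (1 + 0.1129628)^4 − 1 ≈ 0.53434.

53.43%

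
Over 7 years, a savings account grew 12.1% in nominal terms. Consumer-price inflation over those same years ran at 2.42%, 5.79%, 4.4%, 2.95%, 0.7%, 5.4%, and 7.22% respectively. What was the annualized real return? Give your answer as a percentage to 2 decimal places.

Cumulative inflation factor: 1.0242 × 1.0579 × 1.044 × 1.0295 × 1.007 × 1.054 × 1.0722 ≈ 1.32526.
Nominal growth factor: 1.12100. Real growth factor = 1.12100 / 1.32526 ≈ 0.84587.
Annualized: 0.84587^(1/7) − 1 ≈ -0.02363.

-2.36%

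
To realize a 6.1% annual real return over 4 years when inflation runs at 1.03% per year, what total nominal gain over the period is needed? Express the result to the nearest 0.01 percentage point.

Required annual nominal rate: (1+6.1%)(1+1.03%) − 1 = 7.19283%.
Cumulative over 4 years: (1 + 0.0719283)^4 − 1 ≈ 0.32027.

32.03%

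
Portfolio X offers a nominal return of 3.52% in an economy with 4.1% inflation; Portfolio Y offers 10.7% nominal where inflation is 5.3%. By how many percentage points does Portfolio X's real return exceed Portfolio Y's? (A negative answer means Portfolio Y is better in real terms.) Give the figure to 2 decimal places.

Portfolio X real return: 1.0352/1.041 − 1 = -0.557%.
Portfolio Y real return: 1.107/1.053 − 1 = 5.128%.
Difference: -0.557 − 5.128 = -5.685 pp.

-5.69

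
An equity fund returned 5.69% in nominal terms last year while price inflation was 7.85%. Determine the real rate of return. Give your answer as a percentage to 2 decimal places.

Real return via the Fisher equation: (1 + 5.69%)/(1 + 7.85%) − 1 = 1.0569/1.0785 − 1 ≈ -0.02003.

-2.00%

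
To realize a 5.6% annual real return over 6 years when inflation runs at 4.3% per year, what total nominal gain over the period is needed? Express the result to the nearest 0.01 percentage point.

Required annual nominal rate: (1+5.6%)(1+4.3%) − 1 = 10.1408%.
Cumulative over 6 years: (1 + 0.101408)^6 − 1 ≈ 0.78521.

78.52%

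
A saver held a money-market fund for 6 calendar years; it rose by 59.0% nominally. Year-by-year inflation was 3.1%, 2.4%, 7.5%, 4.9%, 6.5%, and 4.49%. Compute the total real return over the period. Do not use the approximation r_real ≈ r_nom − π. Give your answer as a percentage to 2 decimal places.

20.01%

Cumulative inflation factor: 1.031 × 1.024 × 1.075 × 1.049 × 1.065 × 1.0449 ≈ 1.32485.
Nominal growth factor: 1.59000. Real growth factor = 1.59000 / 1.32485 ≈ 1.20014.
Total real return ≈ 20.0135%.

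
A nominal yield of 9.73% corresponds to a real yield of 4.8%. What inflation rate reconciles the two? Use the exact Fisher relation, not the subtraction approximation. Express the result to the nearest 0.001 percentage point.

4.704%

From (1+r_nom) = (1+r_real)(1+π), we get 1+π = (1 + 9.73%)/(1 + 4.8%) = 1.0973/1.048 ≈ 1.04704.
So π ≈ 4.7042%.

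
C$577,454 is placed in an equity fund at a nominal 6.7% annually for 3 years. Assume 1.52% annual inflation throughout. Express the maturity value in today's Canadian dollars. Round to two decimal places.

Nominal value at maturity: C$577,454 × (1 + 6.7%)^3 ≈ C$701,472.50.
Price-level factor over 3 years: (1 + 1.52%)^3 ≈ 1.0462966318.
The maturity value deflated by that factor is the answer in today's purchasing power.

C$670,433.68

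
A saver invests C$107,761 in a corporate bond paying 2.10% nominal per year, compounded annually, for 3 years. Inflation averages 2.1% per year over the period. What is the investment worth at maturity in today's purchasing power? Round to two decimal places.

C$107,761.00

Nominal value at maturity: C$107,761 × (1 + 2.10%)^3 ≈ C$114,693.51.
Price-level factor over 3 years: (1 + 2.1%)^3 = 1.064332261.
Dividing the nominal maturity value by the price-level factor gives the value in today's money.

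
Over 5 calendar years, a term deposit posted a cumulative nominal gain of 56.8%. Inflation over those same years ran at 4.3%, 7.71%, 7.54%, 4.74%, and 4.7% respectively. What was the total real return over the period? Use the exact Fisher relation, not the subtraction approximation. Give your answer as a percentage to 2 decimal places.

Cumulative inflation factor: 1.043 × 1.0771 × 1.0754 × 1.0474 × 1.047 ≈ 1.32486.
Nominal growth factor: 1.56800. Real growth factor = 1.56800 / 1.32486 ≈ 1.18352.
Total real return ≈ 18.3522%.

18.35%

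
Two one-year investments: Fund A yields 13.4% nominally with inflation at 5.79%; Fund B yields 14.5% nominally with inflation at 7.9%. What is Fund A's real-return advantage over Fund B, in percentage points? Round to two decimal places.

1.08

Fund A real return: 1.134/1.0579 − 1 = 7.193%.
Fund B real return: 1.145/1.079 − 1 = 6.117%.
Difference: 7.193 − 6.117 = 1.076 pp.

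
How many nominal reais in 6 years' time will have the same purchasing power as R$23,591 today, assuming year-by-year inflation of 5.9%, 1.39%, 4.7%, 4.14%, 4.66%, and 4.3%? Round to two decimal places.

Cumulative price-level factor: 1.059 × 1.0139 × 1.047 × 1.0414 × 1.0466 × 1.043 ≈ 1.2779691702.
Multiplying R$23,591 by the price-level factor gives the future nominal sum.

R$30,148.57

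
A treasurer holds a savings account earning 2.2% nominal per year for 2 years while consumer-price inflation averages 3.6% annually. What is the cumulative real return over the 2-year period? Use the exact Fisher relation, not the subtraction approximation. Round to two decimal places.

The annual real rate is (1+2.2%)/(1+3.6%) − 1 = -1.3514%.
Compounded over 2 years: (1 + -0.013514)^2 − 1 ≈ -0.02684.

-2.68%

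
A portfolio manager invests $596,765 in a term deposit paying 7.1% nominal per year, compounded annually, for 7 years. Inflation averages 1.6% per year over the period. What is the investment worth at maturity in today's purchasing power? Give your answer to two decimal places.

$863,124.98

Nominal value at maturity: $596,765 × (1 + 7.1%)^7 ≈ $964,560.87.
Price-level factor over 7 years: (1 + 1.6%)^7 ≈ 1.1175216759.
Dividing the nominal maturity value by the price-level factor gives the value in today's money.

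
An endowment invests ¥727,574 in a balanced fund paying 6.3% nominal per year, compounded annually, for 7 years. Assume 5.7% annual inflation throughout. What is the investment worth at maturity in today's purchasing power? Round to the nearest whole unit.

Nominal value at maturity: ¥727,574 × (1 + 6.3%)^7 ≈ ¥1,115,861.
Price-level factor over 7 years: (1 + 5.7%)^7 ≈ 1.4740930926.
The maturity value deflated by that factor is the answer in today's purchasing power.

¥756,981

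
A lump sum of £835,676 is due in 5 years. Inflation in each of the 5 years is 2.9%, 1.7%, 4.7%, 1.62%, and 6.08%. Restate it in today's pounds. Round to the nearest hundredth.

Price-level factor over 5 years: 1.029 × 1.017 × 1.047 × 1.0162 × 1.0608 ≈ 1.1811245893.
Purchasing power today: £835,676 divided by that factor.

£707,525.70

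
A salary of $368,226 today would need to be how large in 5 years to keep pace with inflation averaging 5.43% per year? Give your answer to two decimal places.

Cumulative price-level factor: (1+5.43%)^5 ≈ 1.3026298701.
Multiplying $368,226 by the price-level factor gives the future nominal sum.

$479,662.19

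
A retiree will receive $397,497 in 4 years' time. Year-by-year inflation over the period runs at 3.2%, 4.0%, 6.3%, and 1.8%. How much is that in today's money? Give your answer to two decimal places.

Price-level factor over 4 years: 1.032 × 1.040 × 1.063 × 1.018 ≈ 1.1614327795.
Purchasing power today: $397,497 divided by that factor.

$342,247.10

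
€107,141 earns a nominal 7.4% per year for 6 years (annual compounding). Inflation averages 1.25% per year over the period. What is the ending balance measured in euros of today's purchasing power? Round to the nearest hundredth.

Nominal value at maturity: €107,141 × (1 + 7.4%)^6 ≈ €164,430.12.
Price-level factor over 6 years: (1 + 1.25%)^6 ≈ 1.0773831805.
The maturity value deflated by that factor is the answer in today's purchasing power.

€152,619.91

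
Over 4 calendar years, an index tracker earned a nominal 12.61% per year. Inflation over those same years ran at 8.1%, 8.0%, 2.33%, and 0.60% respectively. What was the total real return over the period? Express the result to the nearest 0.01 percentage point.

Cumulative inflation factor: 1.081 × 1.080 × 1.0233 × 1.0060 ≈ 1.20185.
Nominal growth factor: 1.60808. Real growth factor = 1.60808 / 1.20185 ≈ 1.33800.
Total real return ≈ 33.8004%.

33.80%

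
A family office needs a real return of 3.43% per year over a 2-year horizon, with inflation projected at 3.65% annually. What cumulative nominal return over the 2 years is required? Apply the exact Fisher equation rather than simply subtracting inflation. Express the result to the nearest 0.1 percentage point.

Required annual nominal rate: (1+3.43%)(1+3.65%) − 1 = 7.205195%.
Cumulative over 2 years: (1 + 0.07205195)^2 − 1 ≈ 0.14930.

14.9%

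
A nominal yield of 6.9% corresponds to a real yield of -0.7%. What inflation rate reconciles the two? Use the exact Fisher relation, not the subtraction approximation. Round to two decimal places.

From (1+r_nom) = (1+r_real)(1+π), we get 1+π = (1 + 6.9%)/(1 − 0.7%) = 1.069/0.993 ≈ 1.07654.
So π ≈ 7.6536%.

7.65%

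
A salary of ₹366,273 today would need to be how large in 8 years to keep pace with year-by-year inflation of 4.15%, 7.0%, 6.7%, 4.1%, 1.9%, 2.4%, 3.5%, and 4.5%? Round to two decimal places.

₹511,674.63

Cumulative price-level factor: 1.0415 × 1.070 × 1.067 × 1.041 × 1.019 × 1.024 × 1.035 × 1.045 ≈ 1.3969761183.
The nominal amount required is ₹366,273 scaled up by that factor.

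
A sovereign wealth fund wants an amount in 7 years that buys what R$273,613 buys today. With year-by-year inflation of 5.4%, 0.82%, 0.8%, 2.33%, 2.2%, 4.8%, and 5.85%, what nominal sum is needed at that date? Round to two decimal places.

R$340,009.13

Cumulative price-level factor: 1.054 × 1.0082 × 1.008 × 1.0233 × 1.022 × 1.048 × 1.0585 ≈ 1.2426643835.
The nominal amount required is R$273,613 scaled up by that factor.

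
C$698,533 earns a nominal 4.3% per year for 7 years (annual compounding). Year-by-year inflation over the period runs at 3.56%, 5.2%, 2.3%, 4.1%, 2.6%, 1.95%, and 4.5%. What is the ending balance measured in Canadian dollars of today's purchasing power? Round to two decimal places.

C$739,591.75

Nominal value at maturity: C$698,533 × (1 + 4.3%)^7 ≈ C$937,944.38.
Price-level factor over 7 years: 1.0356 × 1.052 × 1.023 × 1.041 × 1.026 × 1.0195 × 1.045 ≈ 1.2681920493.
Dividing the nominal maturity value by the price-level factor gives the value in today's money.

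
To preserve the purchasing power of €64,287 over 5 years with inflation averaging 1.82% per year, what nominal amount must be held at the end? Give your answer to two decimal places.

Cumulative price-level factor: (1+1.82%)^5 ≈ 1.0943732363.
Multiplying €64,287 by the price-level factor gives the future nominal sum.

€70,353.97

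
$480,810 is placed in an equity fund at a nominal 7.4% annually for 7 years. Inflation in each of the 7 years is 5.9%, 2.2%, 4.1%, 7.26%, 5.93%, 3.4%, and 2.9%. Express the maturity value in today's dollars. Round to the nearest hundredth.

$581,852.89

Nominal value at maturity: $480,810 × (1 + 7.4%)^7 ≈ $792,507.65.
Price-level factor over 7 years: 1.059 × 1.022 × 1.041 × 1.0726 × 1.0593 × 1.034 × 1.029 ≈ 1.3620412603.
Dividing the nominal maturity value by the price-level factor gives the value in today's money.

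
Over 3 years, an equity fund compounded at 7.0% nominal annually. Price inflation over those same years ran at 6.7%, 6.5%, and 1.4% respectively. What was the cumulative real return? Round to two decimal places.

Cumulative inflation factor: 1.067 × 1.065 × 1.014 ≈ 1.15226.
Nominal growth factor: 1.22504. Real growth factor = 1.22504 / 1.15226 ≈ 1.06316.
Total real return ≈ 6.3162%.

6.32%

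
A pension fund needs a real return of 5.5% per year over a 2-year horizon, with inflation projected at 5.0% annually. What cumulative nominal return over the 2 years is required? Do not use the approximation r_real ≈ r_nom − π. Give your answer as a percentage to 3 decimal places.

22.711%

Required annual nominal rate: (1+5.5%)(1+5.0%) − 1 = 10.775%.
Cumulative over 2 years: (1 + 0.10775)^2 − 1 ≈ 0.22711.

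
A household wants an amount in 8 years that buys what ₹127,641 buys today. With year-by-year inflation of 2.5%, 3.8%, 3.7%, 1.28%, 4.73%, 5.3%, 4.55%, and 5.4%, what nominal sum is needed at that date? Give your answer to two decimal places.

Cumulative price-level factor: 1.025 × 1.038 × 1.037 × 1.0128 × 1.0473 × 1.053 × 1.0455 × 1.054 ≈ 1.3579625425.
Multiplying ₹127,641 by the price-level factor gives the future nominal sum.

₹173,331.70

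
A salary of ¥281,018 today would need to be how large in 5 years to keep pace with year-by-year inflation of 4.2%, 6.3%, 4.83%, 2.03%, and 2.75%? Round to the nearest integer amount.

¥342,082

Cumulative price-level factor: 1.042 × 1.063 × 1.0483 × 1.0203 × 1.0275 ≈ 1.2172962566.
The nominal amount required is ¥281,018 scaled up by that factor.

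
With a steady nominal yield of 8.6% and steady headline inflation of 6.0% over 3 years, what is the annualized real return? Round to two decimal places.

2.45%

With constant rates the annual real return is the same each year: (1+8.6%)/(1+6.0%) − 1 = 0.02453.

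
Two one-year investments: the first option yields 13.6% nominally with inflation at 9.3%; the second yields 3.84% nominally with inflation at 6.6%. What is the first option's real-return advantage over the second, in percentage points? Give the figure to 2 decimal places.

The first option real return: 1.136/1.093 − 1 = 3.934%.
The second real return: 1.0384/1.066 − 1 = -2.589%.
Difference: 3.934 − (-2.589) = 6.523 pp.

6.52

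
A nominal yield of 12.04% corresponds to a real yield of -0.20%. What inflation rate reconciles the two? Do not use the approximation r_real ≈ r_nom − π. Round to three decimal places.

12.265%

From (1+r_nom) = (1+r_real)(1+π), we get 1+π = (1 + 12.04%)/(1 − 0.20%) = 1.1204/0.9980 ≈ 1.12265.
So π ≈ 12.2645%.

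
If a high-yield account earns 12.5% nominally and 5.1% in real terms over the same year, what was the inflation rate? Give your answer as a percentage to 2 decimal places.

From (1+r_nom) = (1+r_real)(1+π), we get 1+π = (1 + 12.5%)/(1 + 5.1%) = 1.125/1.051 ≈ 1.07041.
So π ≈ 7.0409%.

7.04%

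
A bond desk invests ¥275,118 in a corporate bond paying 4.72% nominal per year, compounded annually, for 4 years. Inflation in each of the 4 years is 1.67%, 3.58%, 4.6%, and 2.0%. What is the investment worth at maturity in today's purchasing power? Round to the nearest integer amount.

¥294,467

Nominal value at maturity: ¥275,118 × (1 + 4.72%)^4 ≈ ¥330,855.
Price-level factor over 4 years: 1.0167 × 1.0358 × 1.046 × 1.020 ≈ 1.1235711688.
The maturity value deflated by that factor is the answer in today's purchasing power.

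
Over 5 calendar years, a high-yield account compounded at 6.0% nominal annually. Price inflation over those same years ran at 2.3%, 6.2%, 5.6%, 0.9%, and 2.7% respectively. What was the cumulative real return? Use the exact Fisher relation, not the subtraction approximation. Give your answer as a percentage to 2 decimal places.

Cumulative inflation factor: 1.023 × 1.062 × 1.056 × 1.009 × 1.027 ≈ 1.18885.
Nominal growth factor: 1.33823. Real growth factor = 1.33823 / 1.18885 ≈ 1.12565.
Total real return ≈ 12.5651%.

12.57%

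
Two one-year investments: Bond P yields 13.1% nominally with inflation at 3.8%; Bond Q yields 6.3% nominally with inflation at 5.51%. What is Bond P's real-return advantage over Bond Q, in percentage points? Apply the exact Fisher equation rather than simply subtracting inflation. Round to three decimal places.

Bond P real return: 1.131/1.038 − 1 = 8.9595%.
Bond Q real return: 1.063/1.0551 − 1 = 0.7487%.
Difference: 8.9595 − 0.7487 = 8.2108 pp.

8.211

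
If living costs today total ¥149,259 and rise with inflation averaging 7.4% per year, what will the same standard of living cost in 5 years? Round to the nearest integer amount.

¥213,286

Cumulative price-level factor: (1+7.4%)^5 ≈ 1.4289643919.
Multiplying ¥149,259 by the price-level factor gives the future nominal sum.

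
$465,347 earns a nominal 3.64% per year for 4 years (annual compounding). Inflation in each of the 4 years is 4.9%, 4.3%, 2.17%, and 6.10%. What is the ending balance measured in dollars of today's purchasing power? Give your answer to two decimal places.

Nominal value at maturity: $465,347 × (1 + 3.64%)^4 ≈ $536,891.51.
Price-level factor over 4 years: 1.049 × 1.043 × 1.0217 × 1.0610 ≈ 1.1860379183.
Dividing the nominal maturity value by the price-level factor gives the value in today's money.

$452,676.51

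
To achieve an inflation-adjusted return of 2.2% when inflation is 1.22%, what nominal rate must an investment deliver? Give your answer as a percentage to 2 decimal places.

3.45%

By the Fisher equation, 1 + r_nom = (1 + 2.2%)(1 + 1.22%) = 1.022 × 1.0122 = 1.0344684.
So r_nom = 3.44684%.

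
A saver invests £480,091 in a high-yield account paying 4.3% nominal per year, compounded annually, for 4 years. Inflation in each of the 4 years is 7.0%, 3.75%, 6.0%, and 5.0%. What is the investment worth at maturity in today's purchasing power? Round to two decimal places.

£459,826.24

Nominal value at maturity: £480,091 × (1 + 4.3%)^4 ≈ £568,147.11.
Price-level factor over 4 years: 1.070 × 1.0375 × 1.060 × 1.050 = 1.235569125.
Dividing the nominal maturity value by the price-level factor gives the value in today's money.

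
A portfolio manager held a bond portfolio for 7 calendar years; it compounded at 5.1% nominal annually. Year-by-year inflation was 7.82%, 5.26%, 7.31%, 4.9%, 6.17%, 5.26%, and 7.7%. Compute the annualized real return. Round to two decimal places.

Cumulative inflation factor: 1.0782 × 1.0526 × 1.0731 × 1.049 × 1.0617 × 1.0526 × 1.077 ≈ 1.53766.
Nominal growth factor: 1.41651. Real growth factor = 1.41651 / 1.53766 ≈ 0.92121.
Annualized: 0.92121^(1/7) − 1 ≈ -0.01166.

-1.17%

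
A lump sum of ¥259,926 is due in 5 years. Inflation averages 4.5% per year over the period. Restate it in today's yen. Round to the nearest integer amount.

Price-level factor over 5 years: (1 + 4.5%)^5 ≈ 1.2461819377.
Purchasing power today: ¥259,926 divided by that factor.

¥208,578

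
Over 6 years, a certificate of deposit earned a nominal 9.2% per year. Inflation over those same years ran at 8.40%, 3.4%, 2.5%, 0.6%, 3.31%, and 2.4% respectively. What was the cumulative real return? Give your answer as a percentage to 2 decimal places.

38.68%

Cumulative inflation factor: 1.0840 × 1.034 × 1.025 × 1.006 × 1.0331 × 1.024 ≈ 1.22268.
Nominal growth factor: 1.69565. Real growth factor = 1.69565 / 1.22268 ≈ 1.38683.
Total real return ≈ 38.6826%.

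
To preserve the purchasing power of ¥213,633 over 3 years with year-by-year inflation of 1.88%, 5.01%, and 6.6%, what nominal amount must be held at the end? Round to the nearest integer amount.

¥243,638

Cumulative price-level factor: 1.0188 × 1.0501 × 1.066 ≈ 1.1404514441.
Multiplying ¥213,633 by the price-level factor gives the future nominal sum.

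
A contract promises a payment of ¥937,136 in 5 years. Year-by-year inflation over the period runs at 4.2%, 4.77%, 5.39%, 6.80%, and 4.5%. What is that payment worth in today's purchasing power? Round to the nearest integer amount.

Price-level factor over 5 years: 1.042 × 1.0477 × 1.0539 × 1.0680 × 1.045 ≈ 1.2840786068.
Purchasing power today: ¥937,136 divided by that factor.

¥729,812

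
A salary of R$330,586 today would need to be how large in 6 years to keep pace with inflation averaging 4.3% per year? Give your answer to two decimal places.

Cumulative price-level factor: (1+4.3%)^6 ≈ 1.2873773104.
The nominal amount required is R$330,586 scaled up by that factor.

R$425,588.92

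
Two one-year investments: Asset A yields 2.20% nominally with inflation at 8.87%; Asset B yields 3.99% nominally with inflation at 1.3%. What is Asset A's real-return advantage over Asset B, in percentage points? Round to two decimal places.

-8.78

Asset A real return: 1.0220/1.0887 − 1 = -6.127%.
Asset B real return: 1.0399/1.013 − 1 = 2.655%.
Difference: -6.127 − 2.655 = -8.782 pp.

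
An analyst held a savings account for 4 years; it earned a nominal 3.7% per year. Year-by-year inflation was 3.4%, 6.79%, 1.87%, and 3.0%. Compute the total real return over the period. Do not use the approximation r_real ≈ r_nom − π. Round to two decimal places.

-0.19%

Cumulative inflation factor: 1.034 × 1.0679 × 1.0187 × 1.030 ≈ 1.15860.
Nominal growth factor: 1.15642. Real growth factor = 1.15642 / 1.15860 ≈ 0.99811.
Total real return ≈ -0.1885%.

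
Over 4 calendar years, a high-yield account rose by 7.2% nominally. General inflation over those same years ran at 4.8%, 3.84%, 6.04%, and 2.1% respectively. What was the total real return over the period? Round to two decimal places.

-9.01%

Cumulative inflation factor: 1.048 × 1.0384 × 1.0604 × 1.021 ≈ 1.17821.
Nominal growth factor: 1.07200. Real growth factor = 1.07200 / 1.17821 ≈ 0.90986.
Total real return ≈ -9.0143%.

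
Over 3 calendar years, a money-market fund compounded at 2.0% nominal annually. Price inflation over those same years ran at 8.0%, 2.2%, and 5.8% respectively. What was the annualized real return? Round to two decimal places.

Cumulative inflation factor: 1.080 × 1.022 × 1.058 ≈ 1.16778.
Nominal growth factor: 1.06121. Real growth factor = 1.06121 / 1.16778 ≈ 0.90874.
Annualized: 0.90874^(1/3) − 1 ≈ -0.03139.

-3.14%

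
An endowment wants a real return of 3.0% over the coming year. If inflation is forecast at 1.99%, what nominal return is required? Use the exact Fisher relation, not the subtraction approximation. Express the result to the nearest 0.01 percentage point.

By the Fisher equation, 1 + r_nom = (1 + 3.0%)(1 + 1.99%) = 1.030 × 1.0199 = 1.050497.
So r_nom = 5.0497%.

5.05%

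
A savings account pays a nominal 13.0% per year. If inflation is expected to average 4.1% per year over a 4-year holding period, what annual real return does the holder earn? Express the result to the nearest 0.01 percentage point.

8.55%

With constant rates the annual real return is the same each year: (1+13.0%)/(1+4.1%) − 1 = 0.08549.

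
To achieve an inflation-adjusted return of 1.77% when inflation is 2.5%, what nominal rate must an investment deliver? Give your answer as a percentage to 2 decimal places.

By the Fisher equation, 1 + r_nom = (1 + 1.77%)(1 + 2.5%) = 1.0177 × 1.025 = 1.0431425.
So r_nom = 4.31425%.

4.31%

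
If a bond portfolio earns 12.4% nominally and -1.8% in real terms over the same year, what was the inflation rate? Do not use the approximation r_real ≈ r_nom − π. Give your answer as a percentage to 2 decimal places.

From (1+r_nom) = (1+r_real)(1+π), we get 1+π = (1 + 12.4%)/(1 − 1.8%) = 1.124/0.982 ≈ 1.14460.
So π ≈ 14.4603%.

14.46%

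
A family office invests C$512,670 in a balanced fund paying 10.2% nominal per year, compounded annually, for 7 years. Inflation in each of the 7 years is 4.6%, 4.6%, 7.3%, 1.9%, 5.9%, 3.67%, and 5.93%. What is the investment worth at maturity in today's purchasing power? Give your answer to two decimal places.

C$727,283.54

Nominal value at maturity: C$512,670 × (1 + 10.2%)^7 ≈ C$1,011,833.53.
Price-level factor over 7 years: 1.046 × 1.046 × 1.073 × 1.019 × 1.059 × 1.0367 × 1.0593 ≈ 1.3912504120.
The maturity value deflated by that factor is the answer in today's purchasing power.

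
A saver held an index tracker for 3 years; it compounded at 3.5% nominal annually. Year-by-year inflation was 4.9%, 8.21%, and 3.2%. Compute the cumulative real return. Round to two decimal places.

-5.35%

Cumulative inflation factor: 1.049 × 1.0821 × 1.032 ≈ 1.17145.
Nominal growth factor: 1.10872. Real growth factor = 1.10872 / 1.17145 ≈ 0.94645.
Total real return ≈ -5.3548%.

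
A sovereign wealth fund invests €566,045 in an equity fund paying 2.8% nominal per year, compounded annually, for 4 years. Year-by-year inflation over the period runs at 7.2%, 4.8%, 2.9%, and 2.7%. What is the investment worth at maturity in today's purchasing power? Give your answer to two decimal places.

Nominal value at maturity: €566,045 × (1 + 2.8%)^4 ≈ €632,154.77.
Price-level factor over 4 years: 1.072 × 1.048 × 1.029 × 1.027 ≈ 1.1872492020.
Dividing the nominal maturity value by the price-level factor gives the value in today's money.

€532,453.31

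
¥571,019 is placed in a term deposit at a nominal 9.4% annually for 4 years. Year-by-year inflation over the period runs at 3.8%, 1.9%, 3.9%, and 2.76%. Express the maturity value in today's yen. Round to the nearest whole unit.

Nominal value at maturity: ¥571,019 × (1 + 9.4%)^4 ≈ ¥817,937.
Price-level factor over 4 years: 1.038 × 1.019 × 1.039 × 1.0276 ≈ 1.1293048172.
Dividing the nominal maturity value by the price-level factor gives the value in today's money.

¥724,284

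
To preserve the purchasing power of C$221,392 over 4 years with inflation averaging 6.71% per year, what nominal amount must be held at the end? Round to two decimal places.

Cumulative price-level factor: (1+6.71%)^4 ≈ 1.2966431785.
Multiplying C$221,392 by the price-level factor gives the future nominal sum.

C$287,066.43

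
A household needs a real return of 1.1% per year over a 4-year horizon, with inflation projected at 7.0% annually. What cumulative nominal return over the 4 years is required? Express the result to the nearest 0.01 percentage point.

36.94%

Required annual nominal rate: (1+1.1%)(1+7.0%) − 1 = 8.177%.
Cumulative over 4 years: (1 + 0.08177)^4 − 1 ≈ 0.36943.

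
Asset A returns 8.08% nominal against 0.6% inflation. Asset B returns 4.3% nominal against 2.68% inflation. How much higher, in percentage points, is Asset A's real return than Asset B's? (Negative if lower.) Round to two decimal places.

Asset A real return: 1.0808/1.006 − 1 = 7.435%.
Asset B real return: 1.043/1.0268 − 1 = 1.578%.
Difference: 7.435 − 1.578 = 5.857 pp.

5.86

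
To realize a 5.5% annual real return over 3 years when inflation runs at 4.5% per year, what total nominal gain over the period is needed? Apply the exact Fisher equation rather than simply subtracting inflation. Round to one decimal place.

34.0%

Required annual nominal rate: (1+5.5%)(1+4.5%) − 1 = 10.2475%.
Cumulative over 3 years: (1 + 0.102475)^3 − 1 ≈ 0.34000.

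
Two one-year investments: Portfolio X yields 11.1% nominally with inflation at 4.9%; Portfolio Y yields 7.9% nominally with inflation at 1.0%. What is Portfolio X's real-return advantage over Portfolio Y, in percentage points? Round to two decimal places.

-0.92

Portfolio X real return: 1.111/1.049 − 1 = 5.910%.
Portfolio Y real return: 1.079/1.010 − 1 = 6.832%.
Difference: 5.910 − 6.832 = -0.922 pp.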